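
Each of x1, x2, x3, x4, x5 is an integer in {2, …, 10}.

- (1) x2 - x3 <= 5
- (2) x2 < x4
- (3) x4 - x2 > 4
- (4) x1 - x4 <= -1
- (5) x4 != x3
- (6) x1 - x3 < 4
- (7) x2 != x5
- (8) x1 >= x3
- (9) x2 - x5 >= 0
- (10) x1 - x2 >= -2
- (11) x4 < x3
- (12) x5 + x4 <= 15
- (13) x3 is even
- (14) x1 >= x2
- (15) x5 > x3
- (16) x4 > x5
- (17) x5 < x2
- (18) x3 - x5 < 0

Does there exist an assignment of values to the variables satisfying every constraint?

Constraints 4, 11, 14, 17, and 18 give x5 < x2, x2 ≤ x1, x1 < x4, x4 < x3, x3 < x5. Chaining: x5 < x2 ≤ x1 < x4 < x3 < x5, which forces x5 < x5 — impossible.

Unsatisfiable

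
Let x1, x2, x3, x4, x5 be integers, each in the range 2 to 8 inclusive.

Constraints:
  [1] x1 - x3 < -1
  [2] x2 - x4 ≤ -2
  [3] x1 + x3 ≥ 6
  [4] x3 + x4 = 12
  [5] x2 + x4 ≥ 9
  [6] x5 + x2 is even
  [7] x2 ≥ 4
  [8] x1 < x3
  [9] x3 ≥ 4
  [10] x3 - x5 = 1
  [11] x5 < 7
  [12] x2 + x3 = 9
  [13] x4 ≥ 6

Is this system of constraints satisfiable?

Try x1 = 2, x2 = 4, x3 = 5, x4 = 7, x5 = 4.
Check constraint 1: x1 - x3 = -3; constraint 2: x2 - x4 = -3. The remaining constraints are straightforward to verify.

Satisfiable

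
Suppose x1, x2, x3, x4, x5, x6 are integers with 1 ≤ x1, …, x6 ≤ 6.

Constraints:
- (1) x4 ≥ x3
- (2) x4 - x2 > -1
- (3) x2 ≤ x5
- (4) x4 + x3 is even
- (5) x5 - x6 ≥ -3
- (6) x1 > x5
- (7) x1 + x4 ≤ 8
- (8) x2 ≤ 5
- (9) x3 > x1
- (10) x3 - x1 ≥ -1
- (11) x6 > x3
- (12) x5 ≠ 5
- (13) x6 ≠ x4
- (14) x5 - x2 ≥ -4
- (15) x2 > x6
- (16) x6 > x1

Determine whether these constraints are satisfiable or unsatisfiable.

Unsatisfiable

Constraints 3, 6, 9, 11, and 15 give x1 < x3, x3 < x6, x6 < x2, x2 ≤ x5, x5 < x1. Chaining: x1 < x3 < x6 < x2 ≤ x5 < x1, which forces x1 < x1 — impossible.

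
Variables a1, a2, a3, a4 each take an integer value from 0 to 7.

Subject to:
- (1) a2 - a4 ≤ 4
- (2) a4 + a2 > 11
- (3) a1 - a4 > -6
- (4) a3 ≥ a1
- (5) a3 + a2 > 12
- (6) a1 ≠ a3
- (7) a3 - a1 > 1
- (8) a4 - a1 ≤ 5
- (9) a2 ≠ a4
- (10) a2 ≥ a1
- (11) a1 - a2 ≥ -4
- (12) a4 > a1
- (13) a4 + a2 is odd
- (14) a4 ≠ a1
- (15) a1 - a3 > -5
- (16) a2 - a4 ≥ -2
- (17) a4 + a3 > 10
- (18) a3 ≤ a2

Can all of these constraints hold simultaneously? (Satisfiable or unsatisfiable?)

Setting (a1, a2, a3, a4) = (3, 7, 6, 6) satisfies everything: constraint 1: a2 - a4 = 1; constraint 2: a4 + a2 = 13, and the others follow.

Satisfiable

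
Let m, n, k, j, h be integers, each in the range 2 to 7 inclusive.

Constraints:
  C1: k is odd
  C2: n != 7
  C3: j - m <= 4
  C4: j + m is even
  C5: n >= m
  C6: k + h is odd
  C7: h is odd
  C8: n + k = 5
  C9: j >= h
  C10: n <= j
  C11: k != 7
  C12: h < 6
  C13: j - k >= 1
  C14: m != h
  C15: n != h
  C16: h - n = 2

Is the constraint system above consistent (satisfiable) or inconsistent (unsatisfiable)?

Constraint 1 makes k odd and constraint 7 makes h odd, so k + h must be even. Constraint 6 says k + h is odd — contradiction.

Unsatisfiable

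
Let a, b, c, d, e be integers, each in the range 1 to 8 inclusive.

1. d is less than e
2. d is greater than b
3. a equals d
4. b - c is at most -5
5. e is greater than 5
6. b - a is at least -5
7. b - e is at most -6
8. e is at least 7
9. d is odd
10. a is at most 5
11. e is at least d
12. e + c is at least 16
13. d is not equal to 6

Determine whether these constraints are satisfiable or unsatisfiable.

Satisfiable

One satisfying assignment is a = 5, b = 2, c = 8, d = 5, e = 8.
For the less obvious constraints — constraint 4: b - c = -6; constraint 6: b - a = -3; constraint 7: b - e = -6 — and the others hold by inspection.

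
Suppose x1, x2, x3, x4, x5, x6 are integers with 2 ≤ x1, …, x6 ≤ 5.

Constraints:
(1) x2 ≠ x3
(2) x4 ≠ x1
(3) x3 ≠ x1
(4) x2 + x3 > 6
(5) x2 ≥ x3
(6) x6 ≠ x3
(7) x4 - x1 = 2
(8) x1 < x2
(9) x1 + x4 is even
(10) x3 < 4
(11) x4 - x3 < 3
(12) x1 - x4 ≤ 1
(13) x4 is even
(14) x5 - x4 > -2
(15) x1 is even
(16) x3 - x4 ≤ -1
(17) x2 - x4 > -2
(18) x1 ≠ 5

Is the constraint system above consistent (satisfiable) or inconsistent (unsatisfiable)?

Satisfiable

Try x1 = 2, x2 = 4, x3 = 3, x4 = 4, x5 = 4, x6 = 2.
Check constraint 4: x2 + x3 = 7; constraint 7: x4 - x1 = 2; constraint 11: x4 - x3 = 1. The remaining constraints are straightforward to verify.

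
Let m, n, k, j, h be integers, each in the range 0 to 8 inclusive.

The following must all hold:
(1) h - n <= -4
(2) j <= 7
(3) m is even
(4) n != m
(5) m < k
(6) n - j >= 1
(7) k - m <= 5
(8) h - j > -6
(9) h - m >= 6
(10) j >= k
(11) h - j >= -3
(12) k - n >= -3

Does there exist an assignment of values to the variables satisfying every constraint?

Constraints 1, 7, 9, and 12 give h − m ≥ 6, m − k ≥ -5, k − n ≥ -3, n − h ≥ 4.
Adding all 4 inequalities: the left sides telescope to 0, and the right sides sum to 6 + (-5) + (-3) + 4 = 2. So 0 ≥ 2, which is false.

Unsatisfiable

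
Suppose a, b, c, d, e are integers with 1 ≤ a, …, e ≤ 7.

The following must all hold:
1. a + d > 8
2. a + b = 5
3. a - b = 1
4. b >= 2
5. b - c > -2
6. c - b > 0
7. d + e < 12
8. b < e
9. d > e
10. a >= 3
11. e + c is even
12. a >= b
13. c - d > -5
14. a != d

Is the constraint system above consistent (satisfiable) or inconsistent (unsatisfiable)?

Take a = 3, b = 2, c = 3, d = 6, e = 3. Then constraint 1: a + d = 9; constraint 2: a + b = 5, and every other listed constraint is also met.

Satisfiable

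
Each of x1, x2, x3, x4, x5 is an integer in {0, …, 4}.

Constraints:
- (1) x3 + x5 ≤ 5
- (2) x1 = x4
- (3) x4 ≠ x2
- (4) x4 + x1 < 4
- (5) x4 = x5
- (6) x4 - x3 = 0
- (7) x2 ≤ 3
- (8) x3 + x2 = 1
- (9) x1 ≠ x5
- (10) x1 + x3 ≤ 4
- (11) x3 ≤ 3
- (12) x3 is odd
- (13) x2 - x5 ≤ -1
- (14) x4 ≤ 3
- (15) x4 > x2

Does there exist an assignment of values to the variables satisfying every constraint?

Unsatisfiable

From constraints 2 and 5, x1 = x4 = x5, so x1 = x5. But constraint 9 says x1 ≠ x5. Contradiction.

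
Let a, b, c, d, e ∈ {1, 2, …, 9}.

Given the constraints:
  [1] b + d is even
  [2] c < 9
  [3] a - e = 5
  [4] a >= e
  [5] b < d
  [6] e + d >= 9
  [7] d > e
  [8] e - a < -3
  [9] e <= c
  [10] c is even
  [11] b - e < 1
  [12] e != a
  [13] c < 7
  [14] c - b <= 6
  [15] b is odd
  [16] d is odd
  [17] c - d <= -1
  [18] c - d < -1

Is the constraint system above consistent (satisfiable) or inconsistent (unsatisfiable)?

Satisfiable

Take a = 6, b = 1, c = 6, d = 9, e = 1. Then constraint 3: a - e = 5; constraint 6: e + d = 10, and every other listed constraint is also met.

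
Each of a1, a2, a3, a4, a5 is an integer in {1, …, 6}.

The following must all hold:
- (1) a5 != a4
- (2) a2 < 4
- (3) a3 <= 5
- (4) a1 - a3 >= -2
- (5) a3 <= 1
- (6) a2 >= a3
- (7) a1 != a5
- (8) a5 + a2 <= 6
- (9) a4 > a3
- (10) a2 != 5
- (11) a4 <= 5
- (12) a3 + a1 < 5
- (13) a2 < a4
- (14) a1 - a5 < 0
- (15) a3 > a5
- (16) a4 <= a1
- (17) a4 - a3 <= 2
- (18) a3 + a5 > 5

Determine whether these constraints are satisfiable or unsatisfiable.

Unsatisfiable

Constraints 6, 13, 14, 15, and 16 give a5 < a3, a3 ≤ a2, a2 < a4, a4 ≤ a1, a1 < a5. Chaining: a5 < a3 ≤ a2 < a4 ≤ a1 < a5, which forces a5 < a5 — impossible.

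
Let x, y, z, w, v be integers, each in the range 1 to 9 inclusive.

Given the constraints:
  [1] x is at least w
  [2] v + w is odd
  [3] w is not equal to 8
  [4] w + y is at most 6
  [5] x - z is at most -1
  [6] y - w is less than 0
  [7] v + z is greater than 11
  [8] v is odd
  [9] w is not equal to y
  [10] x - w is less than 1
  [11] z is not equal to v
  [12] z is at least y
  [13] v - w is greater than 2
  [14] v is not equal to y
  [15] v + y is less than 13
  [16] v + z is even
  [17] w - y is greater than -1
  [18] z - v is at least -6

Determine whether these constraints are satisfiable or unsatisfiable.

Satisfiable

One satisfying assignment is x = 4, y = 2, z = 5, w = 4, v = 9.
For the less obvious constraints — constraint 4: w + y = 6; constraint 5: x - z = -1 — and the others hold by inspection.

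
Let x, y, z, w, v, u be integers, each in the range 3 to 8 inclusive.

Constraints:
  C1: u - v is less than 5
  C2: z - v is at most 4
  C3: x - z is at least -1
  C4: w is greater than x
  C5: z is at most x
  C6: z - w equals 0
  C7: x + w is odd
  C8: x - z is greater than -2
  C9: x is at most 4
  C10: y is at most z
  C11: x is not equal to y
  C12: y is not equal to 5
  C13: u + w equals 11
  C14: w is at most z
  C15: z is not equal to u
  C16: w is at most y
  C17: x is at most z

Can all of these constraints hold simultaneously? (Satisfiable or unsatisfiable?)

Unsatisfiable

Constraints 4, 5, 10, and 16 give x < w, w ≤ y, y ≤ z, z ≤ x. Chaining: x < w ≤ y ≤ z ≤ x, which forces x < x — impossible.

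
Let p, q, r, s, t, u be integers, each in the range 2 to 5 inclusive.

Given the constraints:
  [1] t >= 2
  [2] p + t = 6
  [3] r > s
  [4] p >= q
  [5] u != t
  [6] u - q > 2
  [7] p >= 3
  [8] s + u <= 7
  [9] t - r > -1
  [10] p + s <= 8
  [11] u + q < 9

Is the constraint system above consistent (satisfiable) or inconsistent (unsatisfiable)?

Satisfiable

Setting (p, q, r, s, t, u) = (3, 2, 3, 2, 3, 5) satisfies everything: constraint 2: p + t = 6; constraint 6: u - q = 3, and the others follow.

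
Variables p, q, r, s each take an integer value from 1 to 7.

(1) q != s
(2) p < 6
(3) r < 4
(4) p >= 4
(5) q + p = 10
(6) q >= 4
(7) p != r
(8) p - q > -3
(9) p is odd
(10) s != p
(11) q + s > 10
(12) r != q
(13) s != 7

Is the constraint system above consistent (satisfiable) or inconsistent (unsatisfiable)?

One satisfying assignment is p = 5, q = 5, r = 1, s = 6.
For the less obvious constraints — constraint 5: q + p = 10; constraint 8: p - q = 0 — and the others hold by inspection.

Satisfiable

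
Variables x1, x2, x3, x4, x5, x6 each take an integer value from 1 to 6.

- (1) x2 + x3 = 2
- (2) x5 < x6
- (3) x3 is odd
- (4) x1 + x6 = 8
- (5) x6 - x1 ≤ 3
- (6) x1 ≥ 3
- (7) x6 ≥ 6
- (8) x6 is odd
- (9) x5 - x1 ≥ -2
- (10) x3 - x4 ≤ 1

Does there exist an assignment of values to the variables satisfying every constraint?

From constraint 6: x1 ≥ 3. From constraint 7: x6 ≥ 6. Hence x1 + x6 ≥ 9. But constraint 4 requires x1 + x6 = 8, and 8 < 9. Contradiction.

Unsatisfiable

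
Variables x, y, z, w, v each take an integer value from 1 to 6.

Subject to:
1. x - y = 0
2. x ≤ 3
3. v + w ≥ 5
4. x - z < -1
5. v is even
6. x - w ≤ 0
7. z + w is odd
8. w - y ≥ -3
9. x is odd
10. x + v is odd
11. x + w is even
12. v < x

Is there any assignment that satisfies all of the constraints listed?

Satisfiable

The assignment x = 3, y = 3, z = 6, w = 3, v = 2 works:
  constraint 1 holds since x - y = 0.
  constraint 3 holds since v + w = 5.
The rest check out directly.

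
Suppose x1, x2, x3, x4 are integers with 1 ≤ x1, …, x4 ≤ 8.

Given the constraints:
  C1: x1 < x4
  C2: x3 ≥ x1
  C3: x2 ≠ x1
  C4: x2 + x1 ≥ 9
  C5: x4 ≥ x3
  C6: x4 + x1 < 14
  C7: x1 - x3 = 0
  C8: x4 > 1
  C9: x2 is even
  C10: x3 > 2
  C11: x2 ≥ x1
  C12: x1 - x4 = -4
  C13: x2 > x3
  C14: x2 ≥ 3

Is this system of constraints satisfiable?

Satisfiable

Take x1 = 4, x2 = 6, x3 = 4, x4 = 8. Then constraint 4: x2 + x1 = 10; constraint 6: x4 + x1 = 12; constraint 7: x1 - x3 = 0, and every other listed constraint is also met.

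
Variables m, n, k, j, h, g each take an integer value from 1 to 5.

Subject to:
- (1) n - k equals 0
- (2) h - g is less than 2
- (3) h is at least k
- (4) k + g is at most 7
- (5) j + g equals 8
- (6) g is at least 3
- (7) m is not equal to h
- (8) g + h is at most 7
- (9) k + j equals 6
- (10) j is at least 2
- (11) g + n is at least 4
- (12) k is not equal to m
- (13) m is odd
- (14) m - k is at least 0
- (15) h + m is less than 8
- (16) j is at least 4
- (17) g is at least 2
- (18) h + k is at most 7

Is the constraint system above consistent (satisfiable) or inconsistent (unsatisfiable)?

Satisfiable

The assignment m = 3, n = 1, k = 1, j = 5, h = 4, g = 3 works:
  constraint 1 holds since n - k = 0.
  constraint 2 holds since h - g = 1.
  constraint 4 holds since k + g = 4.
The rest check out directly.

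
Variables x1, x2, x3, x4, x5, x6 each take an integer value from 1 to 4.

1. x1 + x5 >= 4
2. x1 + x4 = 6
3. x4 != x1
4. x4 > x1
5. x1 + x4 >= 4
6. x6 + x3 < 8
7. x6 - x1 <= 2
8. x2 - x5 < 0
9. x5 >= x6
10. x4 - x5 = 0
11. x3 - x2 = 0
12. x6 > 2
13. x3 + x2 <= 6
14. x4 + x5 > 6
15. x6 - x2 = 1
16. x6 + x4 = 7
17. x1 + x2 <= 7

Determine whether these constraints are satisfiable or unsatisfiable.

Satisfiable

One satisfying assignment is x1 = 2, x2 = 2, x3 = 2, x4 = 4, x5 = 4, x6 = 3.
For the less obvious constraints — constraint 1: x1 + x5 = 6; constraint 2: x1 + x4 = 6; constraint 5: x1 + x4 = 6 — and the others hold by inspection.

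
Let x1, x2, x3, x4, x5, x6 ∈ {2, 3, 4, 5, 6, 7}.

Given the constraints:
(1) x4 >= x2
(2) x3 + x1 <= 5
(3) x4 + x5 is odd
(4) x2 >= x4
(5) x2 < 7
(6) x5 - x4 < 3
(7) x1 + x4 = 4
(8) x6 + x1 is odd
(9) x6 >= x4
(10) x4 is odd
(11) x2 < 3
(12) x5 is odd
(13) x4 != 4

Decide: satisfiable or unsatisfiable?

Constraint 10 makes x4 odd and constraint 12 makes x5 odd, so x4 + x5 must be even. Constraint 3 says x4 + x5 is odd — contradiction.

Unsatisfiable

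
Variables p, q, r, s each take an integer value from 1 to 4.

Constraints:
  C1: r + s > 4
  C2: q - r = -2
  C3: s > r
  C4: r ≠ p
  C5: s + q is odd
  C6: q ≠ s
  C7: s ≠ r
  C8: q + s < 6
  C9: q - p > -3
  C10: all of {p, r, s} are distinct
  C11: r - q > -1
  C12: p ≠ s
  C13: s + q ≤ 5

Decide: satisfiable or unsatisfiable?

Satisfiable

One satisfying assignment is p = 2, q = 1, r = 3, s = 4.
For the less obvious constraints — constraint 1: r + s = 7; constraint 2: q - r = -2 — and the others hold by inspection.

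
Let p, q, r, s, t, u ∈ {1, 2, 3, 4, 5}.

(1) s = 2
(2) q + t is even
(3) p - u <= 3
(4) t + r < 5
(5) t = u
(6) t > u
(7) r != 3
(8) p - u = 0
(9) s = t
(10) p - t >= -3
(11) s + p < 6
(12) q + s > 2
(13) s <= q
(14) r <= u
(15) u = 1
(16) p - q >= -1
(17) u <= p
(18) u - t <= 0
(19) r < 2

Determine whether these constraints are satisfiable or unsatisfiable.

Unsatisfiable

Constraint 1 fixes s = 2 and constraint 15 fixes u = 1. Constraints 5 and 9 give s = t = u, so s = u. But 2 ≠ 1 — contradiction.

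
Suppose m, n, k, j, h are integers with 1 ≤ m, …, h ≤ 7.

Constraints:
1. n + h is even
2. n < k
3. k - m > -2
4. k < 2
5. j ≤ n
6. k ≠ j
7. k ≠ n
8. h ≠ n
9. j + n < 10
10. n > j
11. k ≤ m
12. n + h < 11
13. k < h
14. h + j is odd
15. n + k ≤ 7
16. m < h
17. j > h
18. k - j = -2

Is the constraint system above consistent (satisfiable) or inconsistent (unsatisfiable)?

Unsatisfiable

Constraints 2, 10, 11, 16, and 17 give h < j, j < n, n < k, k ≤ m, m < h. Chaining: h < j < n < k ≤ m < h, which forces h < h — impossible.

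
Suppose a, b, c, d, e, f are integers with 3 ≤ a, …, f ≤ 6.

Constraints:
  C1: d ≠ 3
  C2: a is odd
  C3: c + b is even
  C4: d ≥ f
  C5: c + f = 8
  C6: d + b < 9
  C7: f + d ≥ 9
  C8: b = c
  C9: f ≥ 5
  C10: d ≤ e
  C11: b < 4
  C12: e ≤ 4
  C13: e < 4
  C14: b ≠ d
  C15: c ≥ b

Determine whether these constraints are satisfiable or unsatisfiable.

From constraints 4 and 9: d ≥ f and f ≥ 5, so d ≥ 5. From constraints 10 and 12: d ≤ e and e ≤ 4, so d ≤ 4. But 4 < 5, so no value of d works.

Unsatisfiable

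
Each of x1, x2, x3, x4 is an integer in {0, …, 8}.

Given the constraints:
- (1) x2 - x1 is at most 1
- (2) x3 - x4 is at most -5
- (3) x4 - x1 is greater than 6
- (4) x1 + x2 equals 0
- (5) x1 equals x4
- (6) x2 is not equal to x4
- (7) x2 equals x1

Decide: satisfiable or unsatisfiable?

From constraints 5 and 7, x2 = x1 = x4, so x2 = x4. But constraint 6 says x2 ≠ x4. Contradiction.

Unsatisfiable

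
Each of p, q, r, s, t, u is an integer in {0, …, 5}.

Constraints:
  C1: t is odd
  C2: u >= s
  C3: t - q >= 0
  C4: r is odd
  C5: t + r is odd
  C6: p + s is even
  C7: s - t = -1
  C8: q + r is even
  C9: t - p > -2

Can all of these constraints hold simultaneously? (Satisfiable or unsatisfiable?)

Unsatisfiable

Constraint 1 makes t odd and constraint 4 makes r odd, so t + r must be even. Constraint 5 says t + r is odd — contradiction.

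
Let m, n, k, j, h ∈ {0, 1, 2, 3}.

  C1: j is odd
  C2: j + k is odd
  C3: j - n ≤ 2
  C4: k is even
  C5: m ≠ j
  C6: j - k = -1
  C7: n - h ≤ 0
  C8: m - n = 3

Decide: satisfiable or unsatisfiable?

Take m = 3, n = 0, k = 2, j = 1, h = 1. Then constraint 3: j - n = 1; constraint 6: j - k = -1, and every other listed constraint is also met.

Satisfiable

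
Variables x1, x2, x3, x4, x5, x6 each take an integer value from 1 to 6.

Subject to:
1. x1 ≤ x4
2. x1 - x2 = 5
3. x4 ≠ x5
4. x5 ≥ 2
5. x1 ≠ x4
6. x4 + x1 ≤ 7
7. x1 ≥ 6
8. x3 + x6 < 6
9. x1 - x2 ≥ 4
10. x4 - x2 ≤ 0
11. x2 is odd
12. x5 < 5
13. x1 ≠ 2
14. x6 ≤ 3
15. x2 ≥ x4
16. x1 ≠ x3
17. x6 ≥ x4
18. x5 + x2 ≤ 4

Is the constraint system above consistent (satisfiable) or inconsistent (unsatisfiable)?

Unsatisfiable

From constraints 1 and 7: x4 ≥ x1 and x1 ≥ 6, so x4 ≥ 6. From constraints 14 and 17: x4 ≤ x6 and x6 ≤ 3, so x4 ≤ 3. But 3 < 6, so no value of x4 works.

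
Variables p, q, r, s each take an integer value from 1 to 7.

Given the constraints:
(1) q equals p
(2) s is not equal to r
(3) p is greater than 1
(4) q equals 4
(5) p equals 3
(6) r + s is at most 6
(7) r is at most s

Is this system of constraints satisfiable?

Constraint 4 fixes q = 4 and constraint 5 fixes p = 3, but constraint 1 requires q = p. Since 4 ≠ 3, contradiction.

Unsatisfiable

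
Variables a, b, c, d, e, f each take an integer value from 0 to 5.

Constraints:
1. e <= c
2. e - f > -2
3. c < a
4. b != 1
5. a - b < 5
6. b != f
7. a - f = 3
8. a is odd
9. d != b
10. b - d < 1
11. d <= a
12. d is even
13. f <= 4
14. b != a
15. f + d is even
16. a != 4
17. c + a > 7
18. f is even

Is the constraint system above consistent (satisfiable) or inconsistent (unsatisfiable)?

The assignment a = 5, b = 3, c = 4, d = 4, e = 1, f = 2 works:
  constraint 2 holds since e - f = -1.
  constraint 5 holds since a - b = 2.
The rest check out directly.

Satisfiable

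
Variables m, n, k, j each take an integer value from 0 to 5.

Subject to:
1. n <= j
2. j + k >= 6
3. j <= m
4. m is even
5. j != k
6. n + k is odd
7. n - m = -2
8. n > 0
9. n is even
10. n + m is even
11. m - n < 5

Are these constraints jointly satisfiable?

The assignment m = 4, n = 2, k = 5, j = 4 works:
  constraint 2 holds since j + k = 9.
  constraint 7 holds since n - m = -2.
The rest check out directly.

Satisfiable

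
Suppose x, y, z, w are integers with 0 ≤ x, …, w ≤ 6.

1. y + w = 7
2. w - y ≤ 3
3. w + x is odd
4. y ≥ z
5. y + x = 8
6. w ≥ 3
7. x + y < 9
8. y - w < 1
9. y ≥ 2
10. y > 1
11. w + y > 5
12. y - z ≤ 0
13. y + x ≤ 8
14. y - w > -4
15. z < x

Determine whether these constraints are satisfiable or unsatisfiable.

Satisfiable

Take x = 5, y = 3, z = 3, w = 4. Then constraint 1: y + w = 7; constraint 2: w - y = 1; constraint 5: y + x = 8, and every other listed constraint is also met.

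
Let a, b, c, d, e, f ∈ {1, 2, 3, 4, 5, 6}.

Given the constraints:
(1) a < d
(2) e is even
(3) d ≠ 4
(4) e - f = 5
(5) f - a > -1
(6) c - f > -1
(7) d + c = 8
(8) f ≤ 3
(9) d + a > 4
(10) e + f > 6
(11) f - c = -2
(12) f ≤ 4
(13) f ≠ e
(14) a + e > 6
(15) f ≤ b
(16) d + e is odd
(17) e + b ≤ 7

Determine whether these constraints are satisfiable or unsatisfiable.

Setting (a, b, c, d, e, f) = (1, 1, 3, 5, 6, 1) satisfies everything: constraint 4: e - f = 5; constraint 5: f - a = 0, and the others follow.

Satisfiable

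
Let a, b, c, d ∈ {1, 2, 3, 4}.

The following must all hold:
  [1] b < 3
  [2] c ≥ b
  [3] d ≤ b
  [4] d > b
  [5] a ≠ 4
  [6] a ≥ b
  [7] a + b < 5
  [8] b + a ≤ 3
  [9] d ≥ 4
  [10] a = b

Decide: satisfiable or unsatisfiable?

Unsatisfiable

From constraints 3 and 9: b ≥ d and d ≥ 4, so b ≥ 4. From constraint 1: b ≤ 2. But 2 < 4, so no value of b works.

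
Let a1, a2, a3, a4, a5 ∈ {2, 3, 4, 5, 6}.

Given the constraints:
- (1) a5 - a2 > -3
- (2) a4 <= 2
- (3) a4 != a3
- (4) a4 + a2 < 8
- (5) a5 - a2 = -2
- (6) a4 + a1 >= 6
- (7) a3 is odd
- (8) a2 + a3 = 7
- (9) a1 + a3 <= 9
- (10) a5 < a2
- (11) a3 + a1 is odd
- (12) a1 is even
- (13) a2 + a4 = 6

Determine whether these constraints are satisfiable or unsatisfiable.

One satisfying assignment is a1 = 4, a2 = 4, a3 = 3, a4 = 2, a5 = 2.
For the less obvious constraints — constraint 1: a5 - a2 = -2; constraint 4: a4 + a2 = 6; constraint 5: a5 - a2 = -2 — and the others hold by inspection.

Satisfiable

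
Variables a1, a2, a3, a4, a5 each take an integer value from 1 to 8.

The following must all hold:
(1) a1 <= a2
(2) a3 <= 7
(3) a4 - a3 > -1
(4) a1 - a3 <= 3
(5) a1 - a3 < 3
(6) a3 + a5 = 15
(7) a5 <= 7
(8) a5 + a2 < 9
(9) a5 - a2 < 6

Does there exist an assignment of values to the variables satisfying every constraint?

From constraint 2: a3 ≤ 7. From constraint 7: a5 ≤ 7. Hence a3 + a5 ≤ 14. But constraint 6 requires a3 + a5 = 15, and 15 > 14. Contradiction.

Unsatisfiable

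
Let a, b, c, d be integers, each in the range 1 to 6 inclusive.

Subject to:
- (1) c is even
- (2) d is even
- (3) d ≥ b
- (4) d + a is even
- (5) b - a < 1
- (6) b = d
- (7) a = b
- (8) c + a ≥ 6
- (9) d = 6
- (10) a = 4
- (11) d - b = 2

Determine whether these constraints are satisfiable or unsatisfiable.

Unsatisfiable

Constraint 10 fixes a = 4 and constraint 9 fixes d = 6. Constraints 6 and 7 give a = b = d, so a = d. But 4 ≠ 6 — contradiction.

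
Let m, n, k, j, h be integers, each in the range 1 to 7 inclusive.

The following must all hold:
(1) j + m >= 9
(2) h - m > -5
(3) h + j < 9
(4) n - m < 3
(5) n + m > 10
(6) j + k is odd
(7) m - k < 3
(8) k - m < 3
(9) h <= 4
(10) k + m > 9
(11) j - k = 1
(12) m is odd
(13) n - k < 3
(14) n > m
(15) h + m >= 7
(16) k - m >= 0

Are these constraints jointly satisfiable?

Satisfiable

Take m = 5, n = 7, k = 5, j = 6, h = 2. Then constraint 1: j + m = 11; constraint 2: h - m = -3; constraint 3: h + j = 8, and every other listed constraint is also met.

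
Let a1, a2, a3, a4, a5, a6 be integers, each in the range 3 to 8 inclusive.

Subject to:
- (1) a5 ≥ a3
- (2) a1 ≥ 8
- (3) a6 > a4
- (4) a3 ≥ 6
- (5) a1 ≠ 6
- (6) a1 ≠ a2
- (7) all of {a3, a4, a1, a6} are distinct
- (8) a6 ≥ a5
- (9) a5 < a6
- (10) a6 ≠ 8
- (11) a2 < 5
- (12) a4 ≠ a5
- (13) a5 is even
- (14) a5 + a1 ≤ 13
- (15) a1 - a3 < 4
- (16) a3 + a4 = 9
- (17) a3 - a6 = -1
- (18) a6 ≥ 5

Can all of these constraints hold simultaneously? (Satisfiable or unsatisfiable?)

From constraints 1 and 4: a5 ≥ a3 ≥ 6. From constraint 2: a1 ≥ 8. Hence a5 + a1 ≥ 14. But constraint 14 requires a5 + a1 ≤ 13, and 13 < 14. Contradiction.

Unsatisfiable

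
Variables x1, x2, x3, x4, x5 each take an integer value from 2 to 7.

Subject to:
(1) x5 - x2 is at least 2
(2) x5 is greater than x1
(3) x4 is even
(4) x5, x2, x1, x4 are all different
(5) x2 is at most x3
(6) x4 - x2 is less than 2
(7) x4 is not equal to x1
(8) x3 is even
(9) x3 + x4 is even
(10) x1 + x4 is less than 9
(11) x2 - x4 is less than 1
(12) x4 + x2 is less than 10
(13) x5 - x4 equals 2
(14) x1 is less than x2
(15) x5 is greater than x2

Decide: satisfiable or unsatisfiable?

The assignment x1 = 2, x2 = 3, x3 = 4, x4 = 4, x5 = 6 works:
  constraint 1 holds since x5 - x2 = 3.
  constraint 6 holds since x4 - x2 = 1.
The rest check out directly.

Satisfiable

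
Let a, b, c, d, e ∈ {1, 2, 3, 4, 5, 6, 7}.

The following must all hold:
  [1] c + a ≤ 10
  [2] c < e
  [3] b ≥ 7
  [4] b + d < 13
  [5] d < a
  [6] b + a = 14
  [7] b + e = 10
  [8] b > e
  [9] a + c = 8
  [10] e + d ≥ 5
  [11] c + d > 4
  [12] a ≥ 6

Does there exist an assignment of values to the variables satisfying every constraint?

One satisfying assignment is a = 7, b = 7, c = 1, d = 5, e = 3.
For the less obvious constraints — constraint 1: c + a = 8; constraint 4: b + d = 12 — and the others hold by inspection.

Satisfiable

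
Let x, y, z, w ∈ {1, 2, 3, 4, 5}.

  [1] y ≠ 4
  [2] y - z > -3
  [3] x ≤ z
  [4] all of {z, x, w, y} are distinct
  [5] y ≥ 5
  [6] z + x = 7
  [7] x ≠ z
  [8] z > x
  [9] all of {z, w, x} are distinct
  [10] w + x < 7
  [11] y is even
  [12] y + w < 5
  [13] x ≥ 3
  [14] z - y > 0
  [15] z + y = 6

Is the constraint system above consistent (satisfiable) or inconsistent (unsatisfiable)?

From constraints 3 and 13: z ≥ x ≥ 3. From constraint 5: y ≥ 5. Hence z + y ≥ 8. But constraint 15 requires z + y = 6, and 6 < 8. Contradiction.

Unsatisfiable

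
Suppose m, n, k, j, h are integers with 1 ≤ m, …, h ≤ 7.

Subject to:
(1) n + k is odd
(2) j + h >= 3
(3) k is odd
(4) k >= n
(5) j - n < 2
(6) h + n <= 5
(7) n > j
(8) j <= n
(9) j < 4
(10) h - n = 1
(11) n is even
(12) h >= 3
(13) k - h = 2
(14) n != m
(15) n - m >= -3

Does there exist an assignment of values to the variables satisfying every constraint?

Setting (m, n, k, j, h) = (5, 2, 5, 1, 3) satisfies everything: constraint 2: j + h = 4; constraint 5: j - n = -1, and the others follow.

Satisfiable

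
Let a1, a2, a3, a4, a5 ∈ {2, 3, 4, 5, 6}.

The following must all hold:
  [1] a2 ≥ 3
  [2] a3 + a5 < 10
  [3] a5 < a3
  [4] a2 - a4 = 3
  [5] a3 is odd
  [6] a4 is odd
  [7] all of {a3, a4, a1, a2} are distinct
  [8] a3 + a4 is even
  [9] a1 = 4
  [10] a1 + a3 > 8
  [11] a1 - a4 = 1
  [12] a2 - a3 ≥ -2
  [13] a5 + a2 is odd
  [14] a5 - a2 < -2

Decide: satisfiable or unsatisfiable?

Satisfiable

The assignment a1 = 4, a2 = 6, a3 = 5, a4 = 3, a5 = 3 works:
  constraint 2 holds since a3 + a5 = 8.
  constraint 4 holds since a2 - a4 = 3.
  constraint 10 holds since a1 + a3 = 9.
The rest check out directly.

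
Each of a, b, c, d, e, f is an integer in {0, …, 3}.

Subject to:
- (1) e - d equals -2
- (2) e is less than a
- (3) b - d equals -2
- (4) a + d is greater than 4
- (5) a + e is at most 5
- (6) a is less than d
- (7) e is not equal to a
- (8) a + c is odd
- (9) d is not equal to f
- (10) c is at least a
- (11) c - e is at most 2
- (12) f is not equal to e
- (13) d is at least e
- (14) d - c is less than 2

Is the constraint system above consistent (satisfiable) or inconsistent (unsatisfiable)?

The assignment a = 2, b = 1, c = 3, d = 3, e = 1, f = 2 works:
  constraint 1 holds since e - d = -2.
  constraint 3 holds since b - d = -2.
The rest check out directly.

Satisfiable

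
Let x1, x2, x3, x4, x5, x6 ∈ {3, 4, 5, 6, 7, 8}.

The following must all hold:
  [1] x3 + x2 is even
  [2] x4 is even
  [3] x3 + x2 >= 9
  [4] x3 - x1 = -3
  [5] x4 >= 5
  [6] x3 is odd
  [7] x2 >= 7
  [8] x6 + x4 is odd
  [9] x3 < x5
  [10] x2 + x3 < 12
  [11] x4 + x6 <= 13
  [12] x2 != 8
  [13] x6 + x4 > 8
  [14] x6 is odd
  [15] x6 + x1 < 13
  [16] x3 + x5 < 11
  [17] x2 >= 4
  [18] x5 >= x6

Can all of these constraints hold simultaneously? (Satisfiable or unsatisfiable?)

Setting (x1, x2, x3, x4, x5, x6) = (6, 7, 3, 6, 5, 5) satisfies everything: constraint 3: x3 + x2 = 10; constraint 4: x3 - x1 = -3, and the others follow.

Satisfiable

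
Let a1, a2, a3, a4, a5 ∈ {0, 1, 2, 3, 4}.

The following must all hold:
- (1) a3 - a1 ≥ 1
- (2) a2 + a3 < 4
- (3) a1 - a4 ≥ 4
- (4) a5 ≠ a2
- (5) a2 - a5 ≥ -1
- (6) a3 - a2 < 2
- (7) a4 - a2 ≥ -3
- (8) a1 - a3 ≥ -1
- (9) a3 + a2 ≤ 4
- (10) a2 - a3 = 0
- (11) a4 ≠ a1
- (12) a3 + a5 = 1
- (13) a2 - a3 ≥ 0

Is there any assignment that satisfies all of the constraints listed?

Constraints 1, 3, 7, and 13 give a4 − a2 ≥ -3, a2 − a3 ≥ 0, a3 − a1 ≥ 1, a1 − a4 ≥ 4.
Adding all 4 inequalities: the left sides telescope to 0, and the right sides sum to (-3) + 0 + 1 + 4 = 2. So 0 ≥ 2, which is false.

Unsatisfiable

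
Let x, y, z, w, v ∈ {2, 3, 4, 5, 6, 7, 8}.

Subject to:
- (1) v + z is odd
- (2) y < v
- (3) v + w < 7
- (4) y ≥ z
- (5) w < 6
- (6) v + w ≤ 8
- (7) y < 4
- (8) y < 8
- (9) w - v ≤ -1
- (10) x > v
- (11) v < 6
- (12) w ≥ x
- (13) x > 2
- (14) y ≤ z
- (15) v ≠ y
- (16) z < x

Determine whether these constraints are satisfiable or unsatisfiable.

Constraints 9, 10, and 12 give v < x, x ≤ w, w < v. Chaining: v < x ≤ w < v, which forces v < v — impossible.

Unsatisfiable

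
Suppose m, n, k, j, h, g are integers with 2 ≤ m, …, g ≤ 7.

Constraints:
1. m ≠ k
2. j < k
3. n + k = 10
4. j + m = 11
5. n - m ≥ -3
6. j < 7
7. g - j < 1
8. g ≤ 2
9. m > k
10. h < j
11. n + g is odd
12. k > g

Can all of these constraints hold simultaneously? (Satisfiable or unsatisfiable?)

Take m = 7, n = 5, k = 5, j = 4, h = 3, g = 2. Then constraint 3: n + k = 10; constraint 4: j + m = 11; constraint 5: n - m = -2, and every other listed constraint is also met.

Satisfiable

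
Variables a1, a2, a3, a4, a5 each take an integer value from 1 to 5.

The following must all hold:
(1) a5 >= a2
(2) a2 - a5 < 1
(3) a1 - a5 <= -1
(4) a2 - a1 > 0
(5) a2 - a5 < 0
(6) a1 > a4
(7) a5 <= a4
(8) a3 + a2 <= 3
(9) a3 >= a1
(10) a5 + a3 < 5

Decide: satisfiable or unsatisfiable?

Constraints 4, 5, 6, and 7 give a2 < a5, a5 ≤ a4, a4 < a1, a1 < a2. Chaining: a2 < a5 ≤ a4 < a1 < a2, which forces a2 < a2 — impossible.

Unsatisfiable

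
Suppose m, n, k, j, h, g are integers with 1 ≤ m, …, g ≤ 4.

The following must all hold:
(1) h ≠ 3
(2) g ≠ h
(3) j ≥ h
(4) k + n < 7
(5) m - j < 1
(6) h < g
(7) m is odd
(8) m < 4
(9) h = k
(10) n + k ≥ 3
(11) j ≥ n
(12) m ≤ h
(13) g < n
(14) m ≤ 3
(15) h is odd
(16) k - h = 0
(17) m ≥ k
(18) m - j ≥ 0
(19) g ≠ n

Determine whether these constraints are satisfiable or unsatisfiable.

Unsatisfiable

Constraints 6, 11, 12, 13, and 18 give n ≤ j, j ≤ m, m ≤ h, h < g, g < n. Chaining: n ≤ j ≤ m ≤ h < g < n, which forces n < n — impossible.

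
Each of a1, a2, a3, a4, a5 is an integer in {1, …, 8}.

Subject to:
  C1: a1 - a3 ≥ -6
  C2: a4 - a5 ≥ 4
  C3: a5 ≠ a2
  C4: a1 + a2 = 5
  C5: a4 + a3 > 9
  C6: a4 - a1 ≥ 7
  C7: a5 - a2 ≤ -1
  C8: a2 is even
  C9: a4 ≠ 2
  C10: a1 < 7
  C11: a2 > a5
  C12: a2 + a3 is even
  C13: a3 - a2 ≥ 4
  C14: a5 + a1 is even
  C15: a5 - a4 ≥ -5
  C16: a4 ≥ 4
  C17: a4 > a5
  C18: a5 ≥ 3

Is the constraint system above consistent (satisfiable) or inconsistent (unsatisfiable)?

Constraints 1, 6, 7, 13, and 15 give a1 − a3 ≥ -6, a3 − a2 ≥ 4, a2 − a5 ≥ 1, a5 − a4 ≥ -5, a4 − a1 ≥ 7.
Adding all 5 inequalities: the left sides telescope to 0, and the right sides sum to (-6) + 4 + 1 + (-5) + 7 = 1. So 0 ≥ 1, which is false.

Unsatisfiable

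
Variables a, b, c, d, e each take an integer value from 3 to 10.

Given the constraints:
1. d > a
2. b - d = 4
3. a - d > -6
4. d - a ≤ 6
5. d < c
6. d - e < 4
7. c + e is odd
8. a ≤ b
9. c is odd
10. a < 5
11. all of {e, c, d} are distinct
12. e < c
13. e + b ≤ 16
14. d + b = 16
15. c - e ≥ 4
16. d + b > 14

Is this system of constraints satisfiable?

Satisfiable

Take a = 3, b = 10, c = 9, d = 6, e = 4. Then constraint 2: b - d = 4; constraint 3: a - d = -3; constraint 4: d - a = 3, and every other listed constraint is also met.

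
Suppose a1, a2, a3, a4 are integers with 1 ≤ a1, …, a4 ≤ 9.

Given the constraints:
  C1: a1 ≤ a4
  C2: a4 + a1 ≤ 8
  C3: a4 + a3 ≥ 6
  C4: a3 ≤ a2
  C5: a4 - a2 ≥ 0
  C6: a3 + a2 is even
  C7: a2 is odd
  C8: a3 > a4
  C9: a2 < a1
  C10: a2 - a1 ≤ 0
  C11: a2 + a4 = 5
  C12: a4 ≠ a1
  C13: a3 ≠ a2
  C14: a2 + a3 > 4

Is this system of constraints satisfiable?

Unsatisfiable

Constraints 1, 4, 8, and 9 give a2 < a1, a1 ≤ a4, a4 < a3, a3 ≤ a2. Chaining: a2 < a1 ≤ a4 < a3 ≤ a2, which forces a2 < a2 — impossible.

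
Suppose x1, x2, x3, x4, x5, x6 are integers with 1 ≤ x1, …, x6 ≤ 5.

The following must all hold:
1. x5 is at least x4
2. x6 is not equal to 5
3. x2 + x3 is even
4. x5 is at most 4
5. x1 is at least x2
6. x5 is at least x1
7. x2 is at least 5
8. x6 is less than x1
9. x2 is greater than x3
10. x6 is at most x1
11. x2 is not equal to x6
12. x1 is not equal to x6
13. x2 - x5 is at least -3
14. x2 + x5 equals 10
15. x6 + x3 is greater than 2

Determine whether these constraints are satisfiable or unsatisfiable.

Unsatisfiable

From constraints 5 and 7: x1 ≥ x2 and x2 ≥ 5, so x1 ≥ 5. From constraints 4 and 6: x1 ≤ x5 and x5 ≤ 4, so x1 ≤ 4. But 4 < 5, so no value of x1 works.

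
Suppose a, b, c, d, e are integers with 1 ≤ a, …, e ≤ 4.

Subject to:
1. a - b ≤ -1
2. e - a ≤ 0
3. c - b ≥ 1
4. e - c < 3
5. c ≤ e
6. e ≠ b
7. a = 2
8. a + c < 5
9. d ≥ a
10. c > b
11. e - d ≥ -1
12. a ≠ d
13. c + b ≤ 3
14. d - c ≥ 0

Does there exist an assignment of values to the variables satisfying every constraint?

Unsatisfiable

Constraints 1, 2, 3, 11, and 14 give d − c ≥ 0, c − b ≥ 1, b − a ≥ 1, a − e ≥ 0, e − d ≥ -1.
Adding all 5 inequalities: the left sides telescope to 0, and the right sides sum to 0 + 1 + 1 + 0 + (-1) = 1. So 0 ≥ 1, which is false.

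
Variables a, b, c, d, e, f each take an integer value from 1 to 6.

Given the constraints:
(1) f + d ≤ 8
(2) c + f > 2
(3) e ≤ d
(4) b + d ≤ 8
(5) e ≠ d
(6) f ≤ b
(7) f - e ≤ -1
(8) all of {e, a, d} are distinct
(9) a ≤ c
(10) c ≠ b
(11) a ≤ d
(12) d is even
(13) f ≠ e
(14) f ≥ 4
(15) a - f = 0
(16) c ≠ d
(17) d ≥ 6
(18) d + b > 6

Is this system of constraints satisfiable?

Unsatisfiable

From constraints 6 and 14: b ≥ f ≥ 4. From constraint 17: d ≥ 6. Hence b + d ≥ 10. But constraint 4 requires b + d ≤ 8, and 8 < 10. Contradiction.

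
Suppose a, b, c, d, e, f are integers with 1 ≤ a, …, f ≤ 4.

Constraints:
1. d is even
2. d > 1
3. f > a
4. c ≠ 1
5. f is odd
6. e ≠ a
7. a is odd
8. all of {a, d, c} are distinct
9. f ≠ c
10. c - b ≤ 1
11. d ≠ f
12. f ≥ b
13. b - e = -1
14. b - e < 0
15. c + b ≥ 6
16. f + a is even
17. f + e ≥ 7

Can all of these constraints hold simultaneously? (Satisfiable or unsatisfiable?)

Try a = 1, b = 3, c = 4, d = 2, e = 4, f = 3.
Check constraint 10: c - b = 1; constraint 13: b - e = -1; constraint 14: b - e = -1. The remaining constraints are straightforward to verify.

Satisfiable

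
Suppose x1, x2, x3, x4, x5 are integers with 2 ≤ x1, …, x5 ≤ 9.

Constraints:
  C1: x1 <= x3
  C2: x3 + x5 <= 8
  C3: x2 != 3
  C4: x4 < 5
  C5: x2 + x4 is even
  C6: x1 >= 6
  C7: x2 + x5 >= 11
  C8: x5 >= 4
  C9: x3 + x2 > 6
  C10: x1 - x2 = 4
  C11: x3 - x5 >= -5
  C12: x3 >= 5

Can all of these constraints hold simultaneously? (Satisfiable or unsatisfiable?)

From constraints 1 and 6: x3 ≥ x1 ≥ 6. From constraint 8: x5 ≥ 4. Hence x3 + x5 ≥ 10. But constraint 2 requires x3 + x5 ≤ 8, and 8 < 10. Contradiction.

Unsatisfiable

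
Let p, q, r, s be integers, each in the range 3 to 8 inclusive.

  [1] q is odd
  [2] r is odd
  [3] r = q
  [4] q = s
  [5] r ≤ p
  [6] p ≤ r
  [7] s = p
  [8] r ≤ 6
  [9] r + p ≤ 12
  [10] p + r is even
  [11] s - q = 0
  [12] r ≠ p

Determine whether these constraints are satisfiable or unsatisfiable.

Unsatisfiable

From constraints 3, 4, and 7, r = q = s = p, so r = p. But constraint 12 says r ≠ p. Contradiction.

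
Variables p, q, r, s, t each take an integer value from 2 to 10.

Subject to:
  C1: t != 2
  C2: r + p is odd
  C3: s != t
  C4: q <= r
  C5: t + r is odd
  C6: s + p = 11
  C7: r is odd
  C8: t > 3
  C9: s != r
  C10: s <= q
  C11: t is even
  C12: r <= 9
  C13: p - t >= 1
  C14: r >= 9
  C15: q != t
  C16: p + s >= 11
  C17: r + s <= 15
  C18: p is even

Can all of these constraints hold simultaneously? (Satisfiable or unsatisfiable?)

One satisfying assignment is p = 6, q = 6, r = 9, s = 5, t = 4.
For the less obvious constraints — constraint 6: s + p = 11; constraint 13: p - t = 2; constraint 16: p + s = 11 — and the others hold by inspection.

Satisfiable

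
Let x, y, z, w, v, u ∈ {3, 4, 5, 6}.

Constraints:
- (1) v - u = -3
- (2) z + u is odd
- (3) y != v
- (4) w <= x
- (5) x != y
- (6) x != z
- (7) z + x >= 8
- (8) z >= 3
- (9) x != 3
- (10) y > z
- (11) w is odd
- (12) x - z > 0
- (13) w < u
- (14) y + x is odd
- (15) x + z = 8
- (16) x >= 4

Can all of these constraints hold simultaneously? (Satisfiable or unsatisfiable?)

Try x = 5, y = 4, z = 3, w = 3, v = 3, u = 6.
Check constraint 1: v - u = -3; constraint 7: z + x = 8. The remaining constraints are straightforward to verify.

Satisfiable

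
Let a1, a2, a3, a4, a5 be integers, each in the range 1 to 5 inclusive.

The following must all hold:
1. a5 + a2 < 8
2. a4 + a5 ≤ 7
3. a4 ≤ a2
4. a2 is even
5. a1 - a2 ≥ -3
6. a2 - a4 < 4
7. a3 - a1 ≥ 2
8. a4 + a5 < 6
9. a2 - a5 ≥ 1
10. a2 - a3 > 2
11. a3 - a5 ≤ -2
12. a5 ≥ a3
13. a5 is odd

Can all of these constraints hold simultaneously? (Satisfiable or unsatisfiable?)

Constraints 5, 7, 9, and 11 give a1 − a2 ≥ -3, a2 − a5 ≥ 1, a5 − a3 ≥ 2, a3 − a1 ≥ 2.
Adding all 4 inequalities: the left sides telescope to 0, and the right sides sum to (-3) + 1 + 2 + 2 = 2. So 0 ≥ 2, which is false.

Unsatisfiable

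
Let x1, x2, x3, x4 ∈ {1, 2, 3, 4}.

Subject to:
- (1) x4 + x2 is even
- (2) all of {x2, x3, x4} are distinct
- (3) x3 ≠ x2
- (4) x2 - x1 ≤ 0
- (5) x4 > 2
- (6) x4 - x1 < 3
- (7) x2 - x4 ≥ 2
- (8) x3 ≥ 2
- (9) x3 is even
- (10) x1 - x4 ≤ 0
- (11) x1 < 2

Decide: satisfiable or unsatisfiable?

Constraints 4, 7, and 10 give x1 − x2 ≥ 0, x2 − x4 ≥ 2, x4 − x1 ≥ 0.
Adding all 3 inequalities: the left sides telescope to 0, and the right sides sum to 0 + 2 + 0 = 2. So 0 ≥ 2, which is false.

Unsatisfiable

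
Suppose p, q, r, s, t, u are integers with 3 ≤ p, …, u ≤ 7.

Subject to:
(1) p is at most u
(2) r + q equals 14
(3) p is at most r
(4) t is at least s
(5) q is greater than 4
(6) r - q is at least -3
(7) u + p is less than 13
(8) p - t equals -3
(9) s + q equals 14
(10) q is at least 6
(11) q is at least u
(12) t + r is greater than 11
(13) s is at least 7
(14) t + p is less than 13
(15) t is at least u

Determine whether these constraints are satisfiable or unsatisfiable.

Try p = 4, q = 7, r = 7, s = 7, t = 7, u = 7.
Check constraint 2: r + q = 14; constraint 6: r - q = 0; constraint 7: u + p = 11. The remaining constraints are straightforward to verify.

Satisfiable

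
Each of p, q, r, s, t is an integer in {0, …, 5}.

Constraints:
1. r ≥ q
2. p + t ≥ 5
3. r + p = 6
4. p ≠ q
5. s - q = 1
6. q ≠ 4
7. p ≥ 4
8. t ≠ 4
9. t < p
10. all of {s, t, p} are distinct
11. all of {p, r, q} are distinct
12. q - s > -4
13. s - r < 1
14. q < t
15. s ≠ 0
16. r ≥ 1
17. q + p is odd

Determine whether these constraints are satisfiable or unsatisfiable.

Satisfiable

Setting (p, q, r, s, t) = (5, 0, 1, 1, 2) satisfies everything: constraint 2: p + t = 7; constraint 3: r + p = 6; constraint 5: s - q = 1, and the others follow.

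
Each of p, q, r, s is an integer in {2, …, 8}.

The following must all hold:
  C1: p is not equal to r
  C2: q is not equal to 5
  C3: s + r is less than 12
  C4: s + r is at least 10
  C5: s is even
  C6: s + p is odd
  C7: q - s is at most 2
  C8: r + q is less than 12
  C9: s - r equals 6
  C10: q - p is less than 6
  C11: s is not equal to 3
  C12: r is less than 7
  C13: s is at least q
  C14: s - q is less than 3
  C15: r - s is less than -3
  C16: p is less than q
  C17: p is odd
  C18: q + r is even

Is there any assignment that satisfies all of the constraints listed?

Try p = 5, q = 8, r = 2, s = 8.
Check constraint 3: s + r = 10; constraint 4: s + r = 10. The remaining constraints are straightforward to verify.

Satisfiable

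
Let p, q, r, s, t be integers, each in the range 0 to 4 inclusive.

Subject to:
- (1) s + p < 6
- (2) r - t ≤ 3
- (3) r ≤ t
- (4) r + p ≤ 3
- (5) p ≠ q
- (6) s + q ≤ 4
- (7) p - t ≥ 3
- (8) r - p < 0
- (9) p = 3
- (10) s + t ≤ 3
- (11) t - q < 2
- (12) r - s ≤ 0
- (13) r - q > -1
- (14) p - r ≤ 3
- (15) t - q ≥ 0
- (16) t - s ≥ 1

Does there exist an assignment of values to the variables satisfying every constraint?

Unsatisfiable

Constraints 7, 12, 14, and 16 give s − r ≥ 0, r − p ≥ -3, p − t ≥ 3, t − s ≥ 1.
Adding all 4 inequalities: the left sides telescope to 0, and the right sides sum to 0 + (-3) + 3 + 1 = 1. So 0 ≥ 1, which is false.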